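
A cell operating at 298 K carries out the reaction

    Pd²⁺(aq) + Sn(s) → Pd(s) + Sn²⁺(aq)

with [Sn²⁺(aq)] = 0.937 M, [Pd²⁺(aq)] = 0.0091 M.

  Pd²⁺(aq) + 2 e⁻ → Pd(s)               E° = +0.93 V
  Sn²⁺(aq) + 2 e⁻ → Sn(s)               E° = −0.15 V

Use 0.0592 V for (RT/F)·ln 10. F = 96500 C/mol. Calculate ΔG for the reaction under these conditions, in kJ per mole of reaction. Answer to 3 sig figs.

With Pd²⁺/Pd reduced at the cathode, E°cell = +0.93 − (−0.15) = +1.08 V and n = 2.
Q = [Sn²⁺(aq)] / [Pd²⁺(aq)] = 103, so log Q = 2.013 and E = +1.08 − (0.0592/2)(2.013) = +1.0204 V.
ΔG = −nFE = −(2)(96500)(+1.0204) J/mol = −197 kJ/mol.

−197 kJ/mol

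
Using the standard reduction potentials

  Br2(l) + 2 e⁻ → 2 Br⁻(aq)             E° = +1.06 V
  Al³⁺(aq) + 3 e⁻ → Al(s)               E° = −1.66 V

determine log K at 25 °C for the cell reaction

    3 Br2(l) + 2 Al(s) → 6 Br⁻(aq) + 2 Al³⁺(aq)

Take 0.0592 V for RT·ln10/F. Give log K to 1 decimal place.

The Br₂/Br⁻ couple is reduced (cathode); E°cell = +1.06 − (−1.66) = +2.72 V with n = 6.
At equilibrium E = 0, so log K = nE°cell / 0.0592 = (6)(+2.72) / 0.0592 = 275.7.

log K = 275.7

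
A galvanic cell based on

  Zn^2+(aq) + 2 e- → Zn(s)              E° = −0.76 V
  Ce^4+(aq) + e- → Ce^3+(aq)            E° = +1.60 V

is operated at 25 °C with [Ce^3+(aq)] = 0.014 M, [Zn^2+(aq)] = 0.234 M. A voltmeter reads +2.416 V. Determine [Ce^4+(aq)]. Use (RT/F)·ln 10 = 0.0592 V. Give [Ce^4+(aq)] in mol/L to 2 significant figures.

The Ce⁴⁺/Ce³⁺ couple has the larger reduction potential, so it is the cathode: E°cell = +1.60 − (−0.76) = +2.36 V and n = 2.
From the Nernst equation, log Q = n(E° − E)/0.0592 = 2·(+2.36 − (+2.416))/0.0592 = −1.892.
Balancing electrons gives 2 Ce^4+(aq) + Zn(s) → 2 Ce^3+(aq) + Zn^2+(aq); thus Q = ([Ce^3+(aq)]^2·[Zn^2+(aq)]) / [Ce^4+(aq)]^2.
Isolating [Ce^4+(aq)] in Q = 10^{−1.892} yields log [Ce^4+(aq)] = −1.223, i.e. 0.060 M.

0.060 M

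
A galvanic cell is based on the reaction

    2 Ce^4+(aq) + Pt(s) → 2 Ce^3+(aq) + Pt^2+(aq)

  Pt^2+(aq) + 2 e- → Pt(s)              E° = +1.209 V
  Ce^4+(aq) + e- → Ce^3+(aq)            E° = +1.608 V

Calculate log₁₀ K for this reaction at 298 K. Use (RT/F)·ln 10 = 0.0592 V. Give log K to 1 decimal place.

log K = 13.5

The Ce⁴⁺/Ce³⁺ couple is reduced (cathode); E°cell = +1.608 − (+1.209) = +0.399 V with n = 2.
At equilibrium E = 0, so log K = nE°cell / 0.0592 = (2)(+0.399) / 0.0592 = 13.5.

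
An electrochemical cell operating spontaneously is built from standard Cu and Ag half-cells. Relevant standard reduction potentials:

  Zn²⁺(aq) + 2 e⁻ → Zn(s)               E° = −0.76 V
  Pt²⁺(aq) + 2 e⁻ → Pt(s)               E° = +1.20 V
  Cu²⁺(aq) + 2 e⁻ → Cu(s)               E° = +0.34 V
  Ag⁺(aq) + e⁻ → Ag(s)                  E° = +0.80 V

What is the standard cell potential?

+0.46 V

Of the two couples in this cell, the one with the more positive reduction potential is reduced at the cathode: here that is Ag⁺/Ag (+0.80 V); Cu²⁺/Cu (+0.34 V) is the anode.
E°cell = E°(cathode) − E°(anode) = +0.80 − (+0.34) = +0.46 V.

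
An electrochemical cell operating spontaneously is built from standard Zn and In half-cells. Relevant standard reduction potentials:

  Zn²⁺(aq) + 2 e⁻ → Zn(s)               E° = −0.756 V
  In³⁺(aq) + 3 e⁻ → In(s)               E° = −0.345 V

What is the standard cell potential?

+0.411 V

Of the two couples in this cell, the one with the more positive reduction potential is reduced at the cathode: here that is In³⁺/In (−0.345 V); Zn²⁺/Zn (−0.756 V) is the anode.
E°cell = E°(cathode) − E°(anode) = −0.345 − (−0.756) = +0.411 V.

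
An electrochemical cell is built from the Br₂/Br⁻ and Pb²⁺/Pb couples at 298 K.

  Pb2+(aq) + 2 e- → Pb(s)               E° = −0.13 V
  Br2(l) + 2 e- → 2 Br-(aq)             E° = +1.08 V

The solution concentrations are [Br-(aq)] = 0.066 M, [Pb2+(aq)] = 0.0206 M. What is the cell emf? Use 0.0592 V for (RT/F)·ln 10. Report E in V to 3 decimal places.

+1.330 V

The Br₂/Br⁻ couple has the more positive E°, so it is the cathode; Pb²⁺/Pb is the anode.
The standard potential is +1.08 − (−0.13) = +1.21 V and the balanced reaction transfers n = 2 electrons.
The balanced reaction is Br2(l) + Pb(s) → 2 Br-(aq) + Pb2+(aq), so Q = [Br-(aq)]^2·[Pb2+(aq)] = 8.97×10^−5 and log Q = −4.047.
By the Nernst equation, E = +1.21 − (0.0592/2)·(−4.047) = +1.330 V.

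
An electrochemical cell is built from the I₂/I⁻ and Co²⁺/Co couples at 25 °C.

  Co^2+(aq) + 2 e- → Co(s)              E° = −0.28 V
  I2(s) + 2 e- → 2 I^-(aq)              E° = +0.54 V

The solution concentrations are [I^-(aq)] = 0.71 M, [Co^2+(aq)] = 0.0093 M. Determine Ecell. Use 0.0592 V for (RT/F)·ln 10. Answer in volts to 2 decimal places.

+0.89 V

I₂/I⁻ is reduced (cathode, E° = +0.54 V) and Co²⁺/Co is oxidized (anode).
E°cell = E°cat − E°an = +0.54 − (−0.28) = +0.82 V; n = 2.
Balancing gives I2(s) + Co(s) → 2 I^-(aq) + Co^2+(aq); hence Q = [I^-(aq)]^2·[Co^2+(aq)] = 0.00469 (log Q = −2.329).
By the Nernst equation, E = +0.82 − (0.0592/2)·(−2.329) = +0.89 V.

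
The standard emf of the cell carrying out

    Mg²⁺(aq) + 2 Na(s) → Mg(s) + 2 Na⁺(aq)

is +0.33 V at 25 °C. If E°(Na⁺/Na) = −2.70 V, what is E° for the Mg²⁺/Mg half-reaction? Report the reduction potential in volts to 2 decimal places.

−2.37 V

In the reaction as written the Mg²⁺/Mg couple is reduced (cathode) and Na⁺/Na is oxidized (anode), so E°cell = E°(Mg²⁺/Mg) − E°(Na⁺/Na).
E°(Mg²⁺/Mg) = E°cell + E°(anode) = +0.33 + (−2.70) = −2.37 V.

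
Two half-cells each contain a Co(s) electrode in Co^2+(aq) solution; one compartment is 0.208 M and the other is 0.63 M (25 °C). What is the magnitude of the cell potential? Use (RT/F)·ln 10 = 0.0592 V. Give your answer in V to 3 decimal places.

For a concentration cell E°cell = 0, since both electrodes use the same couple.
The compartment with the higher Co^2+(aq) concentration (0.63 M) acts as the cathode; ions are reduced there and produced at the dilute (0.208 M) anode.
With n = 2, Ecell = −(0.0592/2)·log([dilute]/[conc]) = −(0.0592/2)·log(0.208/0.63) = +0.014 V.

0.014 V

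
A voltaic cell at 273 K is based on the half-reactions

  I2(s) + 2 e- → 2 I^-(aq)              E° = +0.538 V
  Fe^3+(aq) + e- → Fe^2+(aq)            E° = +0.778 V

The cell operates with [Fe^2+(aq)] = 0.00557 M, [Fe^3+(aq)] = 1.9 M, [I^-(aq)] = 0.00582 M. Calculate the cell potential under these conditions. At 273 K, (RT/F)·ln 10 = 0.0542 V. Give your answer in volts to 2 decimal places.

+0.26 V

Fe³⁺/Fe²⁺ is reduced (cathode, E° = +0.778 V) and I₂/I⁻ is oxidized (anode).
E°cell = E°cat − E°an = +0.778 − (+0.538) = +0.240 V; n = 2.
The balanced reaction is 2 Fe^3+(aq) + 2 I^-(aq) → 2 Fe^2+(aq) + I2(s), so Q = [Fe^2+(aq)]^2 / ([Fe^3+(aq)]^2·[I^-(aq)]^2) = 0.254 and log Q = −0.596.
E = E° − (0.0542/n)·log Q = +0.240 − (0.0542/2)(−0.596) = +0.26 V.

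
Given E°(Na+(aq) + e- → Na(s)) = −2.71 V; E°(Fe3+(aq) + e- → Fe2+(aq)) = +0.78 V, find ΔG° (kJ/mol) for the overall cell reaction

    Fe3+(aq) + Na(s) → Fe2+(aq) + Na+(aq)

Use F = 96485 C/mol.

−337 kJ/mol

In the reaction as written Fe3+(aq) is reduced, so the Fe³⁺/Fe²⁺ couple is the cathode and Na⁺/Na is the anode.
E°cell = +0.78 − (−2.71) = +3.49 V; balancing electrons gives n = 1.
ΔG° = −nFE°cell = −(1)(96485)(+3.49) J/mol = −337 kJ/mol.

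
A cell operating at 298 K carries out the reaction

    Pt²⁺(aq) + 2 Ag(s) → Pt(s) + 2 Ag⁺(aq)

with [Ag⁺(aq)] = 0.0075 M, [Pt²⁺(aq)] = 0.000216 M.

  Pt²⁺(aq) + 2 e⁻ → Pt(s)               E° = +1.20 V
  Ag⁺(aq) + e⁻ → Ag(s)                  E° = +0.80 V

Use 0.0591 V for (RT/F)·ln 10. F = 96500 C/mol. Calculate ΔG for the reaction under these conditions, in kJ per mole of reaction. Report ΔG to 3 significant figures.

−80.5 kJ/mol

With Pt²⁺/Pt reduced at the cathode, E°cell = +1.20 − (+0.80) = +0.40 V and n = 2.
The reaction quotient is [Ag⁺(aq)]^2 / [Pt²⁺(aq)] = 0.26; by Nernst, E = +0.40 − (0.0591/2)(−0.584) = +0.4173 V.
Then ΔG = −nFE = −2 × 96500 × +0.4173 J/mol = −80.5 kJ/mol.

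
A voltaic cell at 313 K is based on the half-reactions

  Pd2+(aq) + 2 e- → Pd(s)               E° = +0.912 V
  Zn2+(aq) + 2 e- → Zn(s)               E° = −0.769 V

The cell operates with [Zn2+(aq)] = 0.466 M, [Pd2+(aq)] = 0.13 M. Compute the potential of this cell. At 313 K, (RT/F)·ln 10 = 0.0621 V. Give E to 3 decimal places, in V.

Since E°(Pd²⁺/Pd) > E°(Zn²⁺/Zn), Pd²⁺/Pd serves as the cathode.
E°cell = E°cat − E°an = +0.912 − (−0.769) = +1.681 V; n = 2.
For the overall reaction Pd2+(aq) + Zn(s) → Pd(s) + Zn2+(aq), Q = [Zn2+(aq)] / [Pd2+(aq)] = 3.58, giving log Q = 0.554.
By the Nernst equation, E = +1.681 − (0.0621/2)·(0.554) = +1.664 V.

+1.664 V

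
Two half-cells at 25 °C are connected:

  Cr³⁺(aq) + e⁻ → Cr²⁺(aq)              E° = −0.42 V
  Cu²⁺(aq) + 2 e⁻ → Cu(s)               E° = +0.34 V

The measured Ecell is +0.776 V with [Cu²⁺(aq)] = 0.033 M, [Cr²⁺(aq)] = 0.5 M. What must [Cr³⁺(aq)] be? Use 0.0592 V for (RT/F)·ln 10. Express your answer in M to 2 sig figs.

0.049 M

Cu²⁺/Cu is the cathode (higher E°); E°cell = +0.34 − (−0.42) = +0.76 V with n = 2.
From the Nernst equation, log Q = n(E° − E)/0.0592 = 2·(+0.76 − (+0.776))/0.0592 = −0.541.
Balancing electrons gives Cu²⁺(aq) + 2 Cr²⁺(aq) → Cu(s) + 2 Cr³⁺(aq); thus Q = [Cr³⁺(aq)]^2 / ([Cu²⁺(aq)]·[Cr²⁺(aq)]^2).
Solving for the unknown gives log [Cr³⁺(aq)] = −1.312, so [Cr³⁺(aq)] ≈ 0.049 M.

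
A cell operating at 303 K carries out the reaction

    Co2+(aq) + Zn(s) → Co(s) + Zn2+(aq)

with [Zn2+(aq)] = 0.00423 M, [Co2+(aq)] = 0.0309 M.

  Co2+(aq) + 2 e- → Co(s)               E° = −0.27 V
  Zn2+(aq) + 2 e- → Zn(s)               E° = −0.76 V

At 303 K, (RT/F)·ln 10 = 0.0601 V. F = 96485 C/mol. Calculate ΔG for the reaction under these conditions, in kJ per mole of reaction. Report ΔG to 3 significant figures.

−99.6 kJ/mol

With Co²⁺/Co reduced at the cathode, E°cell = −0.27 − (−0.76) = +0.49 V and n = 2.
Q = [Zn2+(aq)] / [Co2+(aq)] = 0.137, so log Q = −0.864 and E = +0.49 − (0.0601/2)(−0.864) = +0.5160 V.
Finally ΔG = −nFE = −(2)(96485 C/mol)(+0.5160 V) = −99.6 kJ/mol.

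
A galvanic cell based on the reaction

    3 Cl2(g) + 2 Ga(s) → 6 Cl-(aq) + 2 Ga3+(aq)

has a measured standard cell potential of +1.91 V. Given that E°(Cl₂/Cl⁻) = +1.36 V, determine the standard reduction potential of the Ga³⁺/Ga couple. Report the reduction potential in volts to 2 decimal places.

−0.55 V

In the reaction as written the Cl₂/Cl⁻ couple is reduced (cathode) and Ga³⁺/Ga is oxidized (anode), so E°cell = E°(Cl₂/Cl⁻) − E°(Ga³⁺/Ga).
E°(Ga³⁺/Ga) = E°(cathode) − E°cell = +1.36 − (+1.91) = −0.55 V.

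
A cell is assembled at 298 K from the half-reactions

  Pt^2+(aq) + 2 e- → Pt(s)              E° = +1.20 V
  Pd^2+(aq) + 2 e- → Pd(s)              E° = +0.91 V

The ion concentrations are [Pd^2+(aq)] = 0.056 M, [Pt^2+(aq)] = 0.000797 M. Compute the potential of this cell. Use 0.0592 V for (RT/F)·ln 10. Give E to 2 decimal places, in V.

Since E°(Pt²⁺/Pt) > E°(Pd²⁺/Pd), Pt²⁺/Pt serves as the cathode.
The standard potential is +1.20 − (+0.91) = +0.29 V and the balanced reaction transfers n = 2 electrons.
Balancing gives Pt^2+(aq) + Pd(s) → Pt(s) + Pd^2+(aq); hence Q = [Pd^2+(aq)] / [Pt^2+(aq)] = 70.3 (log Q = 1.847).
E = E° − (0.0592/n)·log Q = +0.29 − (0.0592/2)(1.847) = +0.24 V.

+0.24 V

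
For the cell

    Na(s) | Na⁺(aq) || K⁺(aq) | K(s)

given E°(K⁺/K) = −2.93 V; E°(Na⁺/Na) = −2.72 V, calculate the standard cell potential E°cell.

−0.21 V

By convention the left-hand electrode in cell notation is the anode (oxidation) and the right-hand electrode is the cathode (reduction).
E°cell = E°(right) − E°(left) = −2.93 − (−2.72) = −0.21 V.
The negative sign shows that, as written, the cell would require an external voltage to drive the reaction.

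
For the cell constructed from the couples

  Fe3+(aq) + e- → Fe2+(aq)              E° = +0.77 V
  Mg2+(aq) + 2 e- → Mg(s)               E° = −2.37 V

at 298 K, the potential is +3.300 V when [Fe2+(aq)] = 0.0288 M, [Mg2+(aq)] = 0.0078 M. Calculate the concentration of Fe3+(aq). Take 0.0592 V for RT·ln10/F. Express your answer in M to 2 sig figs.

1.3 M

Fe³⁺/Fe²⁺ is the cathode (higher E°); E°cell = +0.77 − (−2.37) = +3.14 V with n = 2.
From the Nernst equation, log Q = n(E° − E)/0.0592 = 2·(+3.14 − (+3.300))/0.0592 = −5.405.
For 2 Fe3+(aq) + Mg(s) → 2 Fe2+(aq) + Mg2+(aq), the reaction quotient is Q = ([Fe2+(aq)]^2·[Mg2+(aq)]) / [Fe3+(aq)]^2.
Isolating [Fe3+(aq)] in Q = 10^{−5.405} yields log [Fe3+(aq)] = 0.108, i.e. 1.3 M.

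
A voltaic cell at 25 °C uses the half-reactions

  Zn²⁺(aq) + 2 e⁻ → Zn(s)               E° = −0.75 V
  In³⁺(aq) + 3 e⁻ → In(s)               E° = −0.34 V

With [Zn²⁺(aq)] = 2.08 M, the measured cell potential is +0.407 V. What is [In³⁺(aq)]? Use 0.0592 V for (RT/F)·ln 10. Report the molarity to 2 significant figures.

The In³⁺/In couple has the larger reduction potential, so it is the cathode: E°cell = −0.34 − (−0.75) = +0.41 V and n = 6.
From the Nernst equation, log Q = n(E° − E)/0.0592 = 6·(+0.41 − (+0.407))/0.0592 = 0.304.
The balanced reaction is 2 In³⁺(aq) + 3 Zn(s) → 2 In(s) + 3 Zn²⁺(aq), so Q = [Zn²⁺(aq)]^3 / [In³⁺(aq)]^2.
Solving for the unknown gives log [In³⁺(aq)] = 0.325, so [In³⁺(aq)] ≈ 2.1 M.

2.1 M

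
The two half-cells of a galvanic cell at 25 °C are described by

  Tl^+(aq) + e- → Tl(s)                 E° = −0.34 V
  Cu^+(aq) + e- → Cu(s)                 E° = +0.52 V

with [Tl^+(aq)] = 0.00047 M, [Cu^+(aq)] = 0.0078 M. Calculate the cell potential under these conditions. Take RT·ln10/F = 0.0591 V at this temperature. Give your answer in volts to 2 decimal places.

+0.93 V

The Cu⁺/Cu couple has the more positive E°, so it is the cathode; Tl⁺/Tl is the anode.
E°cell = +0.52 − (−0.34) = +0.86 V, with n = 1 electron transferred.
For the overall reaction Cu^+(aq) + Tl(s) → Cu(s) + Tl^+(aq), Q = [Tl^+(aq)] / [Cu^+(aq)] = 0.0603, giving log Q = −1.220.
By the Nernst equation, E = +0.86 − (0.0591/1)·(−1.220) = +0.93 V.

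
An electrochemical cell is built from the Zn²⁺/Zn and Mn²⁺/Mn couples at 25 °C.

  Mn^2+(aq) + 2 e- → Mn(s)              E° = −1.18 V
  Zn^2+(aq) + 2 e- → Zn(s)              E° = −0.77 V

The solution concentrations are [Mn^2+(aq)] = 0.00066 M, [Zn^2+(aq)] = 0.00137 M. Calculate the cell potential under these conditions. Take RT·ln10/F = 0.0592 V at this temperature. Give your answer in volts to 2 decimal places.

+0.42 V

Zn²⁺/Zn is reduced (cathode, E° = −0.77 V) and Mn²⁺/Mn is oxidized (anode).
The standard potential is −0.77 − (−1.18) = +0.41 V and the balanced reaction transfers n = 2 electrons.
The balanced reaction is Zn^2+(aq) + Mn(s) → Zn(s) + Mn^2+(aq), so Q = [Mn^2+(aq)] / [Zn^2+(aq)] = 0.482 and log Q = −0.317.
E = E° − (0.0592/n)·log Q = +0.41 − (0.0592/2)(−0.317) = +0.42 V.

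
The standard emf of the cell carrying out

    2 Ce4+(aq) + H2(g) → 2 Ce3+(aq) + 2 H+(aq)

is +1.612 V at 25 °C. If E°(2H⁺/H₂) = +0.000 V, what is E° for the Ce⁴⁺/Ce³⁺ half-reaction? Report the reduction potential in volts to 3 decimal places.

+1.612 V

In the reaction as written the Ce⁴⁺/Ce³⁺ couple is reduced (cathode) and 2H⁺/H₂ is oxidized (anode), so E°cell = E°(Ce⁴⁺/Ce³⁺) − E°(2H⁺/H₂).
E°(Ce⁴⁺/Ce³⁺) = E°cell + E°(anode) = +1.612 + (+0.000) = +1.612 V.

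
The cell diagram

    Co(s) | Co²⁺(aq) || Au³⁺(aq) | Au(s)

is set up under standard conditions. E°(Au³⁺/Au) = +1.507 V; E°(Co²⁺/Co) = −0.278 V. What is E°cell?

By convention the left-hand electrode in cell notation is the anode (oxidation) and the right-hand electrode is the cathode (reduction).
E°cell = E°(right) − E°(left) = +1.507 − (−0.278) = +1.785 V.

+1.785 V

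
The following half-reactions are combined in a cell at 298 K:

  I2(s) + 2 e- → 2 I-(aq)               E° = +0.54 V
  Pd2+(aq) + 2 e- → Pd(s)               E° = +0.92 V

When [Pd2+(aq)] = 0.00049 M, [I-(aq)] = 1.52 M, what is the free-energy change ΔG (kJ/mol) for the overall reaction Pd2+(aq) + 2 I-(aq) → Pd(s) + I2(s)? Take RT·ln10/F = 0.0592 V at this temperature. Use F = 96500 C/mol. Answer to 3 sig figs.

−56.5 kJ/mol

E°cell = +0.92 − (+0.54) = +0.38 V; the balanced reaction transfers n = 2 electrons.
The reaction quotient is 1 / ([Pd2+(aq)]·[I-(aq)]^2) = 883; by Nernst, E = +0.38 − (0.0592/2)(2.946) = +0.2928 V.
Then ΔG = −nFE = −2 × 96500 × +0.2928 J/mol = −56.5 kJ/mol.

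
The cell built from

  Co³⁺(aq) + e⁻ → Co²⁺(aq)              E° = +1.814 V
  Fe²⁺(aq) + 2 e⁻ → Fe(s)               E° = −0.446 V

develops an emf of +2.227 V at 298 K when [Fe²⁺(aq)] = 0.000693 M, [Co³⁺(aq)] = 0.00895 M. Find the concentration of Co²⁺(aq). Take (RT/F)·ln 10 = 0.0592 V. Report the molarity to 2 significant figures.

1.2 M

Co³⁺/Co²⁺ is the cathode (higher E°); E°cell = +1.814 − (−0.446) = +2.260 V with n = 2.
Since E = E° − (0.0592/n)·log Q, log Q = n(E° − E)/0.0592 = 1.115.
Balancing electrons gives 2 Co³⁺(aq) + Fe(s) → 2 Co²⁺(aq) + Fe²⁺(aq); thus Q = ([Co²⁺(aq)]^2·[Fe²⁺(aq)]) / [Co³⁺(aq)]^2.
Substituting the known concentrations and solving, log [Co²⁺(aq)] = 0.089 and [Co²⁺(aq)] = 1.2 M.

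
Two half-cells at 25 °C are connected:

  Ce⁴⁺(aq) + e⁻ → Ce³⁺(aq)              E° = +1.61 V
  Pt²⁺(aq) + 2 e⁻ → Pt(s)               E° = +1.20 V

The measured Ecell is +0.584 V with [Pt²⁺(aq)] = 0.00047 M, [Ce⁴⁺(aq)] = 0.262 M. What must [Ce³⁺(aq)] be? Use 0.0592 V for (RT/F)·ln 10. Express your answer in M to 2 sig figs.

With Ce⁴⁺/Ce³⁺ at the cathode and Pt²⁺/Pt at the anode, E°cell = +1.61 − (+1.20) = +0.41 V (n = 2).
From the Nernst equation, log Q = n(E° − E)/0.0592 = 2·(+0.41 − (+0.584))/0.0592 = −5.878.
Balancing electrons gives 2 Ce⁴⁺(aq) + Pt(s) → 2 Ce³⁺(aq) + Pt²⁺(aq); thus Q = ([Ce³⁺(aq)]^2·[Pt²⁺(aq)]) / [Ce⁴⁺(aq)]^2.
Substituting the known concentrations and solving, log [Ce³⁺(aq)] = −1.857 and [Ce³⁺(aq)] = 0.014 M.

0.014 M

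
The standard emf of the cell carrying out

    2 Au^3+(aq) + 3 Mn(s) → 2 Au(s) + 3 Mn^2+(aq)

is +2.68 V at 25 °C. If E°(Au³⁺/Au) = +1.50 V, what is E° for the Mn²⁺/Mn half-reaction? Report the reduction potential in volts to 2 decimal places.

In the reaction as written the Au³⁺/Au couple is reduced (cathode) and Mn²⁺/Mn is oxidized (anode), so E°cell = E°(Au³⁺/Au) − E°(Mn²⁺/Mn).
E°(Mn²⁺/Mn) = E°(cathode) − E°cell = +1.50 − (+2.68) = −1.18 V.

−1.18 V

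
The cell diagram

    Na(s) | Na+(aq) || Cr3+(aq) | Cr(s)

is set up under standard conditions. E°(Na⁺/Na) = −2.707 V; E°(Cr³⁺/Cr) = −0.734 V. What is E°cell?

By convention the left-hand electrode in cell notation is the anode (oxidation) and the right-hand electrode is the cathode (reduction).
E°cell = E°(right) − E°(left) = −0.734 − (−2.707) = +1.973 V.

+1.973 V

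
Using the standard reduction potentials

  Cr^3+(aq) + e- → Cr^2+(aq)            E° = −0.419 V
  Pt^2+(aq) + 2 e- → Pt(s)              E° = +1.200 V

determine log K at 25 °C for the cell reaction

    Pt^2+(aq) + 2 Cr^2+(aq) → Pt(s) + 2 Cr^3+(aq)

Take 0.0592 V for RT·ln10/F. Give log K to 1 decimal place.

The Pt²⁺/Pt couple is reduced (cathode); E°cell = +1.200 − (−0.419) = +1.619 V with n = 2.
At equilibrium E = 0, so log K = nE°cell / 0.0592 = (2)(+1.619) / 0.0592 = 54.7.

log K = 54.7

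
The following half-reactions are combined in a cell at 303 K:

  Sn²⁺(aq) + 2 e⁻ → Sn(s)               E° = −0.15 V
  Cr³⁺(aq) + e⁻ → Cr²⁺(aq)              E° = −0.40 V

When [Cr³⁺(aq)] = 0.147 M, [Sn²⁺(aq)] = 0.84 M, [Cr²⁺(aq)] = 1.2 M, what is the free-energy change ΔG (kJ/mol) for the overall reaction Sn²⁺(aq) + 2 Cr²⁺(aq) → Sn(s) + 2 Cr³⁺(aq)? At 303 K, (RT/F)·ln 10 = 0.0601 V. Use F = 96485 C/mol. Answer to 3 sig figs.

−58.4 kJ/mol

The standard cell potential is −0.15 − (−0.40) = +0.25 V, with n = 2 electrons in the balanced equation.
Q = [Cr³⁺(aq)]^2 / ([Sn²⁺(aq)]·[Cr²⁺(aq)]^2) = 0.0179, so log Q = −1.748 and E = +0.25 − (0.0601/2)(−1.748) = +0.3025 V.
Then ΔG = −nFE = −2 × 96485 × +0.3025 J/mol = −58.4 kJ/mol.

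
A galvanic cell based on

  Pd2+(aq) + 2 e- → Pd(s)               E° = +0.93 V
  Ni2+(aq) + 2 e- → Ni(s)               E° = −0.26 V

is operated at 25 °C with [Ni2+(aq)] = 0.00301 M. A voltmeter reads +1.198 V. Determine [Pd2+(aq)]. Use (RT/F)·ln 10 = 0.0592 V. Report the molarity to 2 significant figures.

0.0056 M

Pd²⁺/Pd is the cathode (higher E°); E°cell = +0.93 − (−0.26) = +1.19 V with n = 2.
From the Nernst equation, log Q = n(E° − E)/0.0592 = 2·(+1.19 − (+1.198))/0.0592 = −0.270.
Balancing electrons gives Pd2+(aq) + Ni(s) → Pd(s) + Ni2+(aq); thus Q = [Ni2+(aq)] / [Pd2+(aq)].
Substituting the known concentrations and solving, log [Pd2+(aq)] = −2.251 and [Pd2+(aq)] = 0.0056 M.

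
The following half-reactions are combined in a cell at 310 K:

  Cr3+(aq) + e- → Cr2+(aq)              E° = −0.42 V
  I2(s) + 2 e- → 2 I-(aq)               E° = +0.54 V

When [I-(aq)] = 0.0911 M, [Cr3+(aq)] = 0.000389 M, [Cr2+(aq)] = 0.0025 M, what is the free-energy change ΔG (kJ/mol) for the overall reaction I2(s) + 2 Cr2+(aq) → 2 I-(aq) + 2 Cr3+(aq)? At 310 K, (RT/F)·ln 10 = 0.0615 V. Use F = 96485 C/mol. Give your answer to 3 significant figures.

−207 kJ/mol

E°cell = +0.54 − (−0.42) = +0.96 V; the balanced reaction transfers n = 2 electrons.
Here Q = ([I-(aq)]^2·[Cr3+(aq)]^2) / [Cr2+(aq)]^2 = 0.000201 (log Q = −3.697), giving E = +0.96 − (0.0615/2)·(−3.697) = +1.0737 V.
Finally ΔG = −nFE = −(2)(96485 C/mol)(+1.0737 V) = −207 kJ/mol.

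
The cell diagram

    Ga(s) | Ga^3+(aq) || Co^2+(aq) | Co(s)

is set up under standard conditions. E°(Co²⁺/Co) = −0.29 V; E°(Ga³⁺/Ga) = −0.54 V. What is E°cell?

By convention the left-hand electrode in cell notation is the anode (oxidation) and the right-hand electrode is the cathode (reduction).
E°cell = E°(right) − E°(left) = −0.29 − (−0.54) = +0.25 V.

+0.25 V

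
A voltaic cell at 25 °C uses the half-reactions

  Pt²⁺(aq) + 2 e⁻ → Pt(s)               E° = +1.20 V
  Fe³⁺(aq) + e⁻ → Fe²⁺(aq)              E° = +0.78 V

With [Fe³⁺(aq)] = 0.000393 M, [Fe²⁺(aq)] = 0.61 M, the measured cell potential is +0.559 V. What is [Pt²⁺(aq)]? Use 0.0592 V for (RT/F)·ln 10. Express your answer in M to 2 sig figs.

0.021 M

Pt²⁺/Pt is the cathode (higher E°); E°cell = +1.20 − (+0.78) = +0.42 V with n = 2.
Since E = E° − (0.0592/n)·log Q, log Q = n(E° − E)/0.0592 = −4.696.
For Pt²⁺(aq) + 2 Fe²⁺(aq) → Pt(s) + 2 Fe³⁺(aq), the reaction quotient is Q = [Fe³⁺(aq)]^2 / ([Pt²⁺(aq)]·[Fe²⁺(aq)]^2).
Isolating [Pt²⁺(aq)] in Q = 10^{−4.696} yields log [Pt²⁺(aq)] = −1.686, i.e. 0.021 M.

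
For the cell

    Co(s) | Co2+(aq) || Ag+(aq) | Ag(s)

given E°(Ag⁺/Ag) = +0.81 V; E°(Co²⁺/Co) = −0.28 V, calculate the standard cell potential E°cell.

By convention the left-hand electrode in cell notation is the anode (oxidation) and the right-hand electrode is the cathode (reduction).
E°cell = E°(right) − E°(left) = +0.81 − (−0.28) = +1.09 V.

+1.09 V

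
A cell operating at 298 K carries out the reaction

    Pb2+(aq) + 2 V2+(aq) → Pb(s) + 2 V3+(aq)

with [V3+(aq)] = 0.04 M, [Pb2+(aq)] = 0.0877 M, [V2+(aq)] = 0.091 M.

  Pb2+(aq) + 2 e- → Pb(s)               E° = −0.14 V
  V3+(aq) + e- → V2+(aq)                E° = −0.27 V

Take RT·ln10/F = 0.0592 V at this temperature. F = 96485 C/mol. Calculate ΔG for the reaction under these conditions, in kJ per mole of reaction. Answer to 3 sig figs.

−23.1 kJ/mol

E°cell = −0.14 − (−0.27) = +0.13 V; the balanced reaction transfers n = 2 electrons.
Here Q = [V3+(aq)]^2 / ([Pb2+(aq)]·[V2+(aq)]^2) = 2.2 (log Q = 0.343), giving E = +0.13 − (0.0592/2)·(0.343) = +0.1198 V.
Finally ΔG = −nFE = −(2)(96485 C/mol)(+0.1198 V) = −23.1 kJ/mol.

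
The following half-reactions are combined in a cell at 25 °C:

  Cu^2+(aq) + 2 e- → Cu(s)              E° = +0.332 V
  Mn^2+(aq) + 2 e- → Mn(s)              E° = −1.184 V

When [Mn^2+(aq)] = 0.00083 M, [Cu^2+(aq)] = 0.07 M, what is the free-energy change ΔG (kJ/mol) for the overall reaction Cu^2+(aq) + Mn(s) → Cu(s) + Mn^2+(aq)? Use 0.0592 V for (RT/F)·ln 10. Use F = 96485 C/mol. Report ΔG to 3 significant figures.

−304 kJ/mol

The standard cell potential is +0.332 − (−1.184) = +1.516 V, with n = 2 electrons in the balanced equation.
Q = [Mn^2+(aq)] / [Cu^2+(aq)] = 0.0119, so log Q = −1.926 and E = +1.516 − (0.0592/2)(−1.926) = +1.5730 V.
Finally ΔG = −nFE = −(2)(96485 C/mol)(+1.5730 V) = −304 kJ/mol.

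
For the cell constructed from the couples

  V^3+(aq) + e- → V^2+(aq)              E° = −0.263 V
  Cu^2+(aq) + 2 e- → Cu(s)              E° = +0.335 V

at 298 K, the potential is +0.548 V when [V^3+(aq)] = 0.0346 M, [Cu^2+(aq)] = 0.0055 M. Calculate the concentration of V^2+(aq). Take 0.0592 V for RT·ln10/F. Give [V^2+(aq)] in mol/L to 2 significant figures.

0.067 M

The Cu²⁺/Cu couple has the larger reduction potential, so it is the cathode: E°cell = +0.335 − (−0.263) = +0.598 V and n = 2.
From the Nernst equation, log Q = n(E° − E)/0.0592 = 2·(+0.598 − (+0.548))/0.0592 = 1.689.
For Cu^2+(aq) + 2 V^2+(aq) → Cu(s) + 2 V^3+(aq), the reaction quotient is Q = [V^3+(aq)]^2 / ([Cu^2+(aq)]·[V^2+(aq)]^2).
Solving for the unknown gives log [V^2+(aq)] = −1.176, so [V^2+(aq)] ≈ 0.067 M.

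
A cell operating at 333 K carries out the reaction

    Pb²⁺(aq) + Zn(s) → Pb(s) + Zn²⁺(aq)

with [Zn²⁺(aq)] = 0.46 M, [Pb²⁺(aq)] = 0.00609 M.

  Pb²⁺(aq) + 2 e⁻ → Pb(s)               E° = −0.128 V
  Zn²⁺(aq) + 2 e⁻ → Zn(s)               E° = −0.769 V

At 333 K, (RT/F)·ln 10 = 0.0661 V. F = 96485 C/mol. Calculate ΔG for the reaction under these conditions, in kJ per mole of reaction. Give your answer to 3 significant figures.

−112 kJ/mol

With Pb²⁺/Pb reduced at the cathode, E°cell = −0.128 − (−0.769) = +0.641 V and n = 2.
Q = [Zn²⁺(aq)] / [Pb²⁺(aq)] = 75.5, so log Q = 1.878 and E = +0.641 − (0.0661/2)(1.878) = +0.5789 V.
Then ΔG = −nFE = −2 × 96485 × +0.5789 J/mol = −112 kJ/mol.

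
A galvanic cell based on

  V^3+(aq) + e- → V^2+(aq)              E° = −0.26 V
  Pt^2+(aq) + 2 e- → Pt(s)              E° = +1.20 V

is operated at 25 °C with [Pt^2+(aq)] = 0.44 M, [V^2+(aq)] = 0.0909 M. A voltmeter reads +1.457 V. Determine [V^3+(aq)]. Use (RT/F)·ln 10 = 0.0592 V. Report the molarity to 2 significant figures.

0.068 M

Pt²⁺/Pt is the cathode (higher E°); E°cell = +1.20 − (−0.26) = +1.46 V with n = 2.
Rearranging E = E° − (0.0592/n)·log Q gives log Q = 2(+1.46 − (+1.457))/0.0592 = 0.101.
The balanced reaction is Pt^2+(aq) + 2 V^2+(aq) → Pt(s) + 2 V^3+(aq), so Q = [V^3+(aq)]^2 / ([Pt^2+(aq)]·[V^2+(aq)]^2).
Substituting the known concentrations and solving, log [V^3+(aq)] = −1.169 and [V^3+(aq)] = 0.068 M.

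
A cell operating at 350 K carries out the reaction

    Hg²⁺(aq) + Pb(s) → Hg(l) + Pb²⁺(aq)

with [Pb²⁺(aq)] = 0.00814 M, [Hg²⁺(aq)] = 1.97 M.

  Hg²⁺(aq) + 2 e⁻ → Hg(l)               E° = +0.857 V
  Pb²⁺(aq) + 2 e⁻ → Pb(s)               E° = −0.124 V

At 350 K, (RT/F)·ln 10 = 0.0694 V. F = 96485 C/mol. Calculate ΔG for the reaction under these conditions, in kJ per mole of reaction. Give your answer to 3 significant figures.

−205 kJ/mol

With Hg²⁺/Hg reduced at the cathode, E°cell = +0.857 − (−0.124) = +0.981 V and n = 2.
Q = [Pb²⁺(aq)] / [Hg²⁺(aq)] = 0.00413, so log Q = −2.384 and E = +0.981 − (0.0694/2)(−2.384) = +1.0637 V.
Then ΔG = −nFE = −2 × 96485 × +1.0637 J/mol = −205 kJ/mol.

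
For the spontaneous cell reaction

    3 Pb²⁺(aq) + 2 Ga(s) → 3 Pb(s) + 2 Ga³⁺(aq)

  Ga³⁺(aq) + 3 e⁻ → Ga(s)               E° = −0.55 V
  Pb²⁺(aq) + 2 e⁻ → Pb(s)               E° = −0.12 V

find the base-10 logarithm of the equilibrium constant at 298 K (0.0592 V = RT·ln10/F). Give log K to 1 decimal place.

log K = 43.6

The Pb²⁺/Pb couple is reduced (cathode); E°cell = −0.12 − (−0.55) = +0.43 V with n = 6.
At equilibrium E = 0, so log K = nE°cell / 0.0592 = (6)(+0.43) / 0.0592 = 43.6.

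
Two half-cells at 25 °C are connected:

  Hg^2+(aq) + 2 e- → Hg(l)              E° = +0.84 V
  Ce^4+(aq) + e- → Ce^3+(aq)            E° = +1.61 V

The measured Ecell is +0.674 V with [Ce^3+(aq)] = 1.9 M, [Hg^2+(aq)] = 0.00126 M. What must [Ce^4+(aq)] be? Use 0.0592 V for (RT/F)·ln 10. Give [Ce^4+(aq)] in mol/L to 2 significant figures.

With Ce⁴⁺/Ce³⁺ at the cathode and Hg²⁺/Hg at the anode, E°cell = +1.61 − (+0.84) = +0.77 V (n = 2).
Since E = E° − (0.0592/n)·log Q, log Q = n(E° − E)/0.0592 = 3.243.
Balancing electrons gives 2 Ce^4+(aq) + Hg(l) → 2 Ce^3+(aq) + Hg^2+(aq); thus Q = ([Ce^3+(aq)]^2·[Hg^2+(aq)]) / [Ce^4+(aq)]^2.
Solving for the unknown gives log [Ce^4+(aq)] = −2.793, so [Ce^4+(aq)] ≈ 0.0016 M.

0.0016 M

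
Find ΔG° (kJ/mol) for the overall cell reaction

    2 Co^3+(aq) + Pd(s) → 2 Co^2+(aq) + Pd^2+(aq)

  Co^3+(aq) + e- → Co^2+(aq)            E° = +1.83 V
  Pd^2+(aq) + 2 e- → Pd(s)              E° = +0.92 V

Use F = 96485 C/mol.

In the reaction as written Co^3+(aq) is reduced, so the Co³⁺/Co²⁺ couple is the cathode and Pd²⁺/Pd is the anode.
E°cell = +1.83 − (+0.92) = +0.91 V; balancing electrons gives n = 2.
ΔG° = −nFE°cell = −(2)(96485)(+0.91) J/mol = −176 kJ/mol.

−176 kJ/mol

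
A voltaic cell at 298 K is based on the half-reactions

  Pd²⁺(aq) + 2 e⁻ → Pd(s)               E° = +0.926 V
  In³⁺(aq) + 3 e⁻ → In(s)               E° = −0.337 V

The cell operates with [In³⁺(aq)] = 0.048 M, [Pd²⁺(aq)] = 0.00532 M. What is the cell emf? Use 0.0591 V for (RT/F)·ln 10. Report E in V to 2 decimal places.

The Pd²⁺/Pd couple has the more positive E°, so it is the cathode; In³⁺/In is the anode.
E°cell = +0.926 − (−0.337) = +1.263 V, with n = 6 electrons transferred.
The balanced reaction is 3 Pd²⁺(aq) + 2 In(s) → 3 Pd(s) + 2 In³⁺(aq), so Q = [In³⁺(aq)]^2 / [Pd²⁺(aq)]^3 = 1.53×10^4 and log Q = 4.185.
By the Nernst equation, E = +1.263 − (0.0591/6)·(4.185) = +1.22 V.

+1.22 V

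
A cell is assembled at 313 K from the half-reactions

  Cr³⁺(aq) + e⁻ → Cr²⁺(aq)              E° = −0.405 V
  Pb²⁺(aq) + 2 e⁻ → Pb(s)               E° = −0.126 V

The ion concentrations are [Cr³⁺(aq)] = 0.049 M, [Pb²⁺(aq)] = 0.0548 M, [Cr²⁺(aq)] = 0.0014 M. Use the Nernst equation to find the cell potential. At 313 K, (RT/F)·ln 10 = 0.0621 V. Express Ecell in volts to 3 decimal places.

+0.144 V

Since E°(Pb²⁺/Pb) > E°(Cr³⁺/Cr²⁺), Pb²⁺/Pb serves as the cathode.
E°cell = −0.126 − (−0.405) = +0.279 V, with n = 2 electrons transferred.
The balanced reaction is Pb²⁺(aq) + 2 Cr²⁺(aq) → Pb(s) + 2 Cr³⁺(aq), so Q = [Cr³⁺(aq)]^2 / ([Pb²⁺(aq)]·[Cr²⁺(aq)]^2) = 2.24×10^4 and log Q = 4.349.
Applying E = E° − (RT ln10/nF)·log Q gives +0.279 − (0.0621/2)(4.349) = +0.144 V.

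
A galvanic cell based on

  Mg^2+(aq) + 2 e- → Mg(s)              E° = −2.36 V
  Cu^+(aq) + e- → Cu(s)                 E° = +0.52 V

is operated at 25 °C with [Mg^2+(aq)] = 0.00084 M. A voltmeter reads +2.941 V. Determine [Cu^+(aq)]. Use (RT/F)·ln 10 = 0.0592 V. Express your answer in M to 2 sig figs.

0.31 M

The Cu⁺/Cu couple has the larger reduction potential, so it is the cathode: E°cell = +0.52 − (−2.36) = +2.88 V and n = 2.
From the Nernst equation, log Q = n(E° − E)/0.0592 = 2·(+2.88 − (+2.941))/0.0592 = −2.061.
For 2 Cu^+(aq) + Mg(s) → 2 Cu(s) + Mg^2+(aq), the reaction quotient is Q = [Mg^2+(aq)] / [Cu^+(aq)]^2.
Substituting the known concentrations and solving, log [Cu^+(aq)] = −0.507 and [Cu^+(aq)] = 0.31 M.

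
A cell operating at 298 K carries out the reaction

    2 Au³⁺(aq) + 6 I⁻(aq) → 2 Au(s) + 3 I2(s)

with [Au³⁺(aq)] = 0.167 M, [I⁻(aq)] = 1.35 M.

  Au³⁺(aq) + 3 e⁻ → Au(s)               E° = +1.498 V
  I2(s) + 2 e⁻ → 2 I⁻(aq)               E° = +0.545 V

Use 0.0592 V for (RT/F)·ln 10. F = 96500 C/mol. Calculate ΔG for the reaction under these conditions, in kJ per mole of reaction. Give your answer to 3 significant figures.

E°cell = +1.498 − (+0.545) = +0.953 V; the balanced reaction transfers n = 6 electrons.
Q = 1 / ([Au³⁺(aq)]^2·[I⁻(aq)]^6) = 5.92, so log Q = 0.773 and E = +0.953 − (0.0592/6)(0.773) = +0.9454 V.
ΔG = −nFE = −(6)(96500)(+0.9454) J/mol = −547 kJ/mol.

−547 kJ/mol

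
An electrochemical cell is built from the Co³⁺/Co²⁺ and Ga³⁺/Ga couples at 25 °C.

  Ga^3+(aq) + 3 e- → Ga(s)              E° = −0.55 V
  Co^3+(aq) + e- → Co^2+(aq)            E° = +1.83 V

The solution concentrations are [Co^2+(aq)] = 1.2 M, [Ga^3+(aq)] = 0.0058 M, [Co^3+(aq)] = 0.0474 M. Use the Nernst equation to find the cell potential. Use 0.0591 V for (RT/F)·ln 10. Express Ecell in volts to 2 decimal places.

+2.34 V

Since E°(Co³⁺/Co²⁺) > E°(Ga³⁺/Ga), Co³⁺/Co²⁺ serves as the cathode.
E°cell = E°cat − E°an = +1.83 − (−0.55) = +2.38 V; n = 3.
Balancing gives 3 Co^3+(aq) + Ga(s) → 3 Co^2+(aq) + Ga^3+(aq); hence Q = ([Co^2+(aq)]^3·[Ga^3+(aq)]) / [Co^3+(aq)]^3 = 94.1 (log Q = 1.974).
Applying E = E° − (RT ln10/nF)·log Q gives +2.38 − (0.0591/3)(1.974) = +2.34 V.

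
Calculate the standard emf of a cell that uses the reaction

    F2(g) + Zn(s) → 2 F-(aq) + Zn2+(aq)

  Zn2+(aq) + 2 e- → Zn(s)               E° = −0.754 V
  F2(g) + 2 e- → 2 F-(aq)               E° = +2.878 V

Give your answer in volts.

In the reaction as written, F2(g) is reduced (cathode) and Zn2+(aq) is produced by oxidation at the anode.
E°cell = E°(cathode) − E°(anode) = +2.878 − (−0.754) = +3.632 V.
The positive value indicates the reaction is spontaneous as written.

+3.632 V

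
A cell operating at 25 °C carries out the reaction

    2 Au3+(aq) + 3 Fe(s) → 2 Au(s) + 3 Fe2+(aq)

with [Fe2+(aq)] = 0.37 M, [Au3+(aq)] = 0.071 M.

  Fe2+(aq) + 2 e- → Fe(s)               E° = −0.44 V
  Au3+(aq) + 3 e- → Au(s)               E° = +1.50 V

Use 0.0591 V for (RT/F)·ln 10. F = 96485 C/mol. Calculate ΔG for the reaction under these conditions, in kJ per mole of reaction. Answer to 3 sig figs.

The standard cell potential is +1.50 − (−0.44) = +1.94 V, with n = 6 electrons in the balanced equation.
Q = [Fe2+(aq)]^3 / [Au3+(aq)]^2 = 10, so log Q = 1.002 and E = +1.94 − (0.0591/6)(1.002) = +1.9301 V.
Then ΔG = −nFE = −6 × 96485 × +1.9301 J/mol = −1120 kJ/mol.

−1120 kJ/mol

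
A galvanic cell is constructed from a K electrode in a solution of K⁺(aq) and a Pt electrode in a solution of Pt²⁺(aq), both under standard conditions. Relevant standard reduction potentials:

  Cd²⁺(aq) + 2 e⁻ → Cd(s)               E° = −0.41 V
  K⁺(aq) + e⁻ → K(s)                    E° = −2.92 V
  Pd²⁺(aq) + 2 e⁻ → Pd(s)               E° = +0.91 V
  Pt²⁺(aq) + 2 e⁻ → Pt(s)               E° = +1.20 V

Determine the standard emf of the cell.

The Pt²⁺/Pt couple has the higher E°, so Pt ion is reduced (cathode) and K is oxidized (anode).
E°cell = E°(cathode) − E°(anode) = +1.20 − (−2.92) = +4.12 V.

+4.12 V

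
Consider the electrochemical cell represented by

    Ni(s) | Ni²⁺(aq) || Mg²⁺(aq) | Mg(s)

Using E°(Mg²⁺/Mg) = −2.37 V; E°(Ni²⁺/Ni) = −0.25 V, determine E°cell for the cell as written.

By convention the left-hand electrode in cell notation is the anode (oxidation) and the right-hand electrode is the cathode (reduction).
E°cell = E°(right) − E°(left) = −2.37 − (−0.25) = −2.12 V.
The negative sign shows that, as written, the cell would require an external voltage to drive the reaction.

−2.12 V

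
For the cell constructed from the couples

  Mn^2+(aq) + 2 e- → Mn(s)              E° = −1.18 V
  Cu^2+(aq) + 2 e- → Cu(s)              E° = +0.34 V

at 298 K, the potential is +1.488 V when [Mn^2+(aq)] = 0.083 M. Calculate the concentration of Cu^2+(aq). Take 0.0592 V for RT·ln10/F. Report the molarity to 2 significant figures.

Cu²⁺/Cu is the cathode (higher E°); E°cell = +0.34 − (−1.18) = +1.52 V with n = 2.
From the Nernst equation, log Q = n(E° − E)/0.0592 = 2·(+1.52 − (+1.488))/0.0592 = 1.081.
For Cu^2+(aq) + Mn(s) → Cu(s) + Mn^2+(aq), the reaction quotient is Q = [Mn^2+(aq)] / [Cu^2+(aq)].
Solving for the unknown gives log [Cu^2+(aq)] = −2.162, so [Cu^2+(aq)] ≈ 0.0069 M.

0.0069 M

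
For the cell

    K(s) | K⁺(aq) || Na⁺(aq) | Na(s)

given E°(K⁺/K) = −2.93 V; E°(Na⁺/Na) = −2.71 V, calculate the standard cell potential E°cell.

By convention the left-hand electrode in cell notation is the anode (oxidation) and the right-hand electrode is the cathode (reduction).
E°cell = E°(right) − E°(left) = −2.71 − (−2.93) = +0.22 V.

+0.22 V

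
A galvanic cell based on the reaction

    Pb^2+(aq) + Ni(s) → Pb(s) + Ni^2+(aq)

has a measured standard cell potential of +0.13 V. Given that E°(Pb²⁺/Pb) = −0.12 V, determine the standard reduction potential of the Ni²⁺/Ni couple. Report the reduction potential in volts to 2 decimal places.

−0.25 V

In the reaction as written the Pb²⁺/Pb couple is reduced (cathode) and Ni²⁺/Ni is oxidized (anode), so E°cell = E°(Pb²⁺/Pb) − E°(Ni²⁺/Ni).
E°(Ni²⁺/Ni) = E°(cathode) − E°cell = −0.12 − (+0.13) = −0.25 V.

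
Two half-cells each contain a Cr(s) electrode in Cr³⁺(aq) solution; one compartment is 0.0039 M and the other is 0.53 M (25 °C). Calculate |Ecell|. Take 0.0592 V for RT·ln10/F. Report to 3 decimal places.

0.042 V

For a concentration cell E°cell = 0, since both electrodes use the same couple.
The compartment with the higher Cr³⁺(aq) concentration (0.53 M) acts as the cathode; ions are reduced there and produced at the dilute (0.0039 M) anode.
With n = 3, Ecell = −(0.0592/3)·log([dilute]/[conc]) = −(0.0592/3)·log(0.0039/0.53) = +0.042 V.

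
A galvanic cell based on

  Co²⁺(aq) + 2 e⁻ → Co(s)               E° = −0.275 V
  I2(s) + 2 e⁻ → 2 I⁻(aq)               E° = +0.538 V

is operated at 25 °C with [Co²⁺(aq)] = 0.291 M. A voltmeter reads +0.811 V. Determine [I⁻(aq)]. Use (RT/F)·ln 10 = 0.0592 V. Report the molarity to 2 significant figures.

2.0 M

I₂/I⁻ is the cathode (higher E°); E°cell = +0.538 − (−0.275) = +0.813 V with n = 2.
Rearranging E = E° − (0.0592/n)·log Q gives log Q = 2(+0.813 − (+0.811))/0.0592 = 0.068.
Balancing electrons gives I2(s) + Co(s) → 2 I⁻(aq) + Co²⁺(aq); thus Q = [I⁻(aq)]^2·[Co²⁺(aq)].
Solving for the unknown gives log [I⁻(aq)] = 0.302, so [I⁻(aq)] ≈ 2.0 M.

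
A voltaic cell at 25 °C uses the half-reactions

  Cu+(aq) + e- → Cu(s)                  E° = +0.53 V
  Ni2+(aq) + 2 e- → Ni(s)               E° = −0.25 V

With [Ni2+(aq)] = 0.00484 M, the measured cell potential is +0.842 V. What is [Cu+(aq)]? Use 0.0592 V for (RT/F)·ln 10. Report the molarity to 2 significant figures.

0.78 M

Cu⁺/Cu is the cathode (higher E°); E°cell = +0.53 − (−0.25) = +0.78 V with n = 2.
From the Nernst equation, log Q = n(E° − E)/0.0592 = 2·(+0.78 − (+0.842))/0.0592 = −2.095.
Balancing electrons gives 2 Cu+(aq) + Ni(s) → 2 Cu(s) + Ni2+(aq); thus Q = [Ni2+(aq)] / [Cu+(aq)]^2.
Solving for the unknown gives log [Cu+(aq)] = −0.110, so [Cu+(aq)] ≈ 0.78 M.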